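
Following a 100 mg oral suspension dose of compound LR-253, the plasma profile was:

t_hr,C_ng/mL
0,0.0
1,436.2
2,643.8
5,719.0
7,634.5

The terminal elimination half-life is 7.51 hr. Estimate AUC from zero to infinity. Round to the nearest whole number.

AUC = 11030 ng/mL·hr

Trapezoidal AUC_0→7:
  [0→1]: (0.0+436.2)/2 × 1 = 218.1
  [1→2]: (436.2+643.8)/2 × 1 = 540.0
  [2→5]: (643.8+719.0)/2 × 3 = 2044.2
  [5→7]: (719.0+634.5)/2 × 2 = 1353.5
  Sum = 4155.8 ng/mL·hr
k_e = ln2 / t½ = 0.693147 / 7.51 = 0.0923 hr^-1
Extrapolated tail: C_last / k_e = 634.5 / 0.0923 = 6874.323
AUC_0→∞ = 4155.8 + 6874.323 = 11030.123 ng/mL·hr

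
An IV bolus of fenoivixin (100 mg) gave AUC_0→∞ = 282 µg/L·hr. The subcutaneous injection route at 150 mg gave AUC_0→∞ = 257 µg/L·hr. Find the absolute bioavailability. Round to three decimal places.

F = 0.608

F = (AUC_ev / D_ev) / (AUC_iv / D_iv)
  = (257/150) / (282/100)
  = 1.71333 / 2.82 = 0.6076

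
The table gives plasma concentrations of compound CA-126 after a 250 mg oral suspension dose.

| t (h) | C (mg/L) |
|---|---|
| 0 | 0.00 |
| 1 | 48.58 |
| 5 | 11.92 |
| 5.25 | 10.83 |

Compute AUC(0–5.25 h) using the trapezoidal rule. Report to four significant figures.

Trapezoidal AUC_0→5.25:
  [0→1]: (0.00+48.58)/2 × 1 = 24.29
  [1→5]: (48.58+11.92)/2 × 4 = 121.0
  [5→5.25]: (11.92+10.83)/2 × 0.25 = 2.84375
  Sum = 148.13375 mg/L·h

AUC = 148.1 mg/L·h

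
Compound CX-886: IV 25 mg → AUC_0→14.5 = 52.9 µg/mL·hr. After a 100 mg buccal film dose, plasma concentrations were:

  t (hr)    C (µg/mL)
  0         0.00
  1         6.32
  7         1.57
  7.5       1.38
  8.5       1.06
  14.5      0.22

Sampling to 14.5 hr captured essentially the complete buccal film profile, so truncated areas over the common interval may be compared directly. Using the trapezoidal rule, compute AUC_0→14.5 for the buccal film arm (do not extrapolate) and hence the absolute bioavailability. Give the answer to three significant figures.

F = 0.154

Trapezoidal AUC_0→14.5 (buccal film):
  [0→1]: (0.00+6.32)/2 × 1 = 3.16
  [1→7]: (6.32+1.57)/2 × 6 = 23.67
  [7→7.5]: (1.57+1.38)/2 × 0.5 = 0.7375
  [7.5→8.5]: (1.38+1.06)/2 × 1 = 1.22
  [8.5→14.5]: (1.06+0.22)/2 × 6 = 3.84
  Sum = 32.6275 µg/mL·hr
F = (AUC_ev/D_ev)/(AUC_iv/D_iv) = (32.6275/100)/(52.9/25) = 0.326275/2.116 = 0.1542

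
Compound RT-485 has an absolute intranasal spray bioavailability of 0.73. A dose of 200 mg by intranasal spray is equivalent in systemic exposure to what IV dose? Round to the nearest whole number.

D_iv = 146 mg

Systemic exposure from an extravascular dose = F × D_ev, so the equivalent IV dose is F × D_ev.
D_iv = F × D_ev = 0.73 × 200 = 146 mg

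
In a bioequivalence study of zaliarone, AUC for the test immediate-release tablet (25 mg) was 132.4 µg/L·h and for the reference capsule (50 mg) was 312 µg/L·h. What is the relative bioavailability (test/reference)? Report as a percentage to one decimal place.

F_rel = 84.9%

F_rel = (AUC_test/D_test) / (AUC_ref/D_ref)
      = (132.4/25) / (312/50)
      = 5.296 / 6.24 = 0.8487 = 84.87%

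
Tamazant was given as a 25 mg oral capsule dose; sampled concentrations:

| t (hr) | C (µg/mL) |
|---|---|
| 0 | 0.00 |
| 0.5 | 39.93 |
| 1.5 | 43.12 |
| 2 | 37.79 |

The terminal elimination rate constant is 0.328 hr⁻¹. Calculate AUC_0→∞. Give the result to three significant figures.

Trapezoidal AUC_0→2:
  [0→0.5]: (0.00+39.93)/2 × 0.5 = 9.9825
  [0.5→1.5]: (39.93+43.12)/2 × 1 = 41.525
  [1.5→2]: (43.12+37.79)/2 × 0.5 = 20.2275
  Sum = 71.735 µg/mL·hr
Extrapolated tail: C_last / k_e = 37.79 / 0.328 = 115.213
AUC_0→∞ = 71.735 + 115.213 = 186.948 µg/mL·hr

AUC = 187 µg/mL·hr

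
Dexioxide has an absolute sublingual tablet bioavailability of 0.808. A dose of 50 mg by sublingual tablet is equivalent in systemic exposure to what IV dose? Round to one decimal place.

Systemic exposure from an extravascular dose = F × D_ev, so the equivalent IV dose is F × D_ev.
D_iv = F × D_ev = 0.808 × 50 = 40.4 mg

D_iv = 40.4 mg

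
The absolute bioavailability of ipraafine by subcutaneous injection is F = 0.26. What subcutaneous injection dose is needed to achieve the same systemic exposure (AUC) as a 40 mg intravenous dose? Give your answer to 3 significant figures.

D_subcutaneous = 154 mg

For equal systemic exposure: F × D_ev = D_iv
D_ev = D_iv / F = 40 / 0.26 = 153.846 mg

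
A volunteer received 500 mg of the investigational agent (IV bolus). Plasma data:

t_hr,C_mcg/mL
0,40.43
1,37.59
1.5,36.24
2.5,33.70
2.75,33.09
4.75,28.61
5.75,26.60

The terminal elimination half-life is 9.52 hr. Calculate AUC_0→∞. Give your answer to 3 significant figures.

AUC = 555 mcg/mL·hr

Trapezoidal AUC_0→5.75:
  [0→1]: (40.43+37.59)/2 × 1 = 39.01
  [1→1.5]: (37.59+36.24)/2 × 0.5 = 18.4575
  [1.5→2.5]: (36.24+33.70)/2 × 1 = 34.97
  [2.5→2.75]: (33.70+33.09)/2 × 0.25 = 8.34875
  [2.75→4.75]: (33.09+28.61)/2 × 2 = 61.7
  [4.75→5.75]: (28.61+26.60)/2 × 1 = 27.605
  Sum = 190.09125 mcg/mL·hr
k_e = ln2 / t½ = 0.693147 / 9.52 = 0.0728 hr^-1
Extrapolated tail: C_last / k_e = 26.60 / 0.0728 = 365.385
AUC_0→∞ = 190.09125 + 365.385 = 555.47625 mcg/mL·hr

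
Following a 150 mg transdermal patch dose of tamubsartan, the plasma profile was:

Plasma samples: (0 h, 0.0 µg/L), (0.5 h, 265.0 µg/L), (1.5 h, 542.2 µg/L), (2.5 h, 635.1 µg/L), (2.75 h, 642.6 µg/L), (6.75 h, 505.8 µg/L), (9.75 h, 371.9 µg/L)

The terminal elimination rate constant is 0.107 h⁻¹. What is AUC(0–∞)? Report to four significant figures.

AUC = 8307 µg/L·h

Trapezoidal AUC_0→9.75:
  [0→0.5]: (0.0+265.0)/2 × 0.5 = 66.25
  [0.5→1.5]: (265.0+542.2)/2 × 1 = 403.6
  [1.5→2.5]: (542.2+635.1)/2 × 1 = 588.65
  [2.5→2.75]: (635.1+642.6)/2 × 0.25 = 159.7125
  [2.75→6.75]: (642.6+505.8)/2 × 4 = 2296.8
  [6.75→9.75]: (505.8+371.9)/2 × 3 = 1316.55
  Sum = 4831.5625 µg/L·h
Extrapolated tail: C_last / k_e = 371.9 / 0.107 = 3475.701
AUC_0→∞ = 4831.5625 + 3475.701 = 8307.2635 µg/L·h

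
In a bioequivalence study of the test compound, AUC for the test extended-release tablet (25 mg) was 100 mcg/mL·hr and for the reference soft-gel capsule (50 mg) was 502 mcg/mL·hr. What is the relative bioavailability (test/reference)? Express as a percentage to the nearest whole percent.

F_rel = (AUC_test/D_test) / (AUC_ref/D_ref)
      = (100/25) / (502/50)
      = 4 / 10.04 = 0.3984 = 39.84%

F_rel = 40%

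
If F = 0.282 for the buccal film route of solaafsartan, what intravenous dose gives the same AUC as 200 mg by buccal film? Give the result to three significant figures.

D_iv = 56.4 mg

Systemic exposure from an extravascular dose = F × D_ev, so the equivalent IV dose is F × D_ev.
D_iv = F × D_ev = 0.282 × 200 = 56.4 mg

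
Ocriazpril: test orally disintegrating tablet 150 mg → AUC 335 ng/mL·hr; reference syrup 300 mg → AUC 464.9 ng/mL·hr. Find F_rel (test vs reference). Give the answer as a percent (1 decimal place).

F_rel = (AUC_test/D_test) / (AUC_ref/D_ref)
      = (335/150) / (464.9/300)
      = 2.23333 / 1.54967 = 1.4412 = 144.12%

F_rel = 144.1%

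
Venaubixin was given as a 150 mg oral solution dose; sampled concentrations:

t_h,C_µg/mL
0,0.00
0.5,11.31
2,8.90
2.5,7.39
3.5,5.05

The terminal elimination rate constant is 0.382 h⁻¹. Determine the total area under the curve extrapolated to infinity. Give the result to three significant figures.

Trapezoidal AUC_0→3.5:
  [0→0.5]: (0.00+11.31)/2 × 0.5 = 2.8275
  [0.5→2]: (11.31+8.90)/2 × 1.5 = 15.1575
  [2→2.5]: (8.90+7.39)/2 × 0.5 = 4.0725
  [2.5→3.5]: (7.39+5.05)/2 × 1 = 6.22
  Sum = 28.2775 µg/mL·h
Extrapolated tail: C_last / k_e = 5.05 / 0.382 = 13.220
AUC_0→∞ = 28.2775 + 13.220 = 41.4975 µg/mL·h

AUC = 41.5 µg/mL·h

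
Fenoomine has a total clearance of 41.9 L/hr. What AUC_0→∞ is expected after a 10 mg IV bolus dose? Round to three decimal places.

AUC_0→∞ = Dose_iv / CL
        = 10 / 41.9 = 0.238663 mg/L·hr

AUC = 0.239 mg/L·hr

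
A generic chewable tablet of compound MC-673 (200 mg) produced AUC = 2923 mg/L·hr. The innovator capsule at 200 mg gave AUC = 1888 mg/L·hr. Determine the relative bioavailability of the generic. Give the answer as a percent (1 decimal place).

F_rel = 154.8%

F_rel = (AUC_test/D_test) / (AUC_ref/D_ref)
      = (2923/200) / (1888/200)
      = 14.615 / 9.44 = 1.5482 = 154.82%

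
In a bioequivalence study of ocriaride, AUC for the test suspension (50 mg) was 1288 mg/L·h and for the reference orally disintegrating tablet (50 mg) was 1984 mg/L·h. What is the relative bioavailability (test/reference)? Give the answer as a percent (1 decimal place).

F_rel = (AUC_test/D_test) / (AUC_ref/D_ref)
      = (1288/50) / (1984/50)
      = 25.76 / 39.68 = 0.6492 = 64.92%

F_rel = 64.9%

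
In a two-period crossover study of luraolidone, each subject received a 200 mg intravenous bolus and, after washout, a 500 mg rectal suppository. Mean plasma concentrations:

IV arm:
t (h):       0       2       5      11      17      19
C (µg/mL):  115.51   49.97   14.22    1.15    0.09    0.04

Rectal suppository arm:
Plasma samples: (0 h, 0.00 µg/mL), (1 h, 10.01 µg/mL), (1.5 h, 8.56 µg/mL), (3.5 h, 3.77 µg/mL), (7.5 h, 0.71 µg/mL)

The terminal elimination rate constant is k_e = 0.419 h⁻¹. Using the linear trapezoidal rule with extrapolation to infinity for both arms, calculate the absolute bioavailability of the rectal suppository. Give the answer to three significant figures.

F = 0.0419

Trapezoidal AUC_0→19 (IV):
  [0→2]: (115.51+49.97)/2 × 2 = 165.48
  [2→5]: (49.97+14.22)/2 × 3 = 96.285
  [5→11]: (14.22+1.15)/2 × 6 = 46.11
  [11→17]: (1.15+0.09)/2 × 6 = 3.72
  [17→19]: (0.09+0.04)/2 × 2 = 0.13
  Sum = 311.725 µg/mL·h
IV tail: 0.04/0.419 = 0.095; AUC_iv,0→∞ = 311.725 + 0.095 = 311.82 µg/mL·h
Trapezoidal AUC_0→7.5 (rectal suppository):
  [0→1]: (0.00+10.01)/2 × 1 = 5.005
  [1→1.5]: (10.01+8.56)/2 × 0.5 = 4.6425
  [1.5→3.5]: (8.56+3.77)/2 × 2 = 12.33
  [3.5→7.5]: (3.77+0.71)/2 × 4 = 8.96
  Sum = 30.9375 µg/mL·h
rectal suppository tail: 0.71/0.419 = 1.695; AUC_ev,0→∞ = 30.9375 + 1.695 = 32.6325 µg/mL·h
F = (AUC_ev/D_ev)/(AUC_iv/D_iv) = (32.6325/500)/(311.82/200) = 0.065265/1.5591 = 0.0419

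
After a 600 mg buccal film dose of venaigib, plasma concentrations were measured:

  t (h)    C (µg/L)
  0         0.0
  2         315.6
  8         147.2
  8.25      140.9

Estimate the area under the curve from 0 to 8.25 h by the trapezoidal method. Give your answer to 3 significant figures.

Trapezoidal AUC_0→8.25:
  [0→2]: (0.0+315.6)/2 × 2 = 315.6
  [2→8]: (315.6+147.2)/2 × 6 = 1388.4
  [8→8.25]: (147.2+140.9)/2 × 0.25 = 36.0125
  Sum = 1740.0125 µg/L·h

AUC = 1740 µg/L·h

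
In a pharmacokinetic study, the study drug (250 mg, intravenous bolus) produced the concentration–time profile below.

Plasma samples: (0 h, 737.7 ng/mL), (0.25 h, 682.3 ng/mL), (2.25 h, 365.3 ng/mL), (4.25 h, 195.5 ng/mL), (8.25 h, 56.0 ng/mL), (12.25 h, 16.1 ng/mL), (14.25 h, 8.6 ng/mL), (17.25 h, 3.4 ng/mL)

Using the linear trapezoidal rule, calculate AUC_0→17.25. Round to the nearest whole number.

Trapezoidal AUC_0→17.25:
  [0→0.25]: (737.7+682.3)/2 × 0.25 = 177.5
  [0.25→2.25]: (682.3+365.3)/2 × 2 = 1047.6
  [2.25→4.25]: (365.3+195.5)/2 × 2 = 560.8
  [4.25→8.25]: (195.5+56.0)/2 × 4 = 503.0
  [8.25→12.25]: (56.0+16.1)/2 × 4 = 144.2
  [12.25→14.25]: (16.1+8.6)/2 × 2 = 24.7
  [14.25→17.25]: (8.6+3.4)/2 × 3 = 18.0
  Sum = 2475.8 ng/mL·h

AUC = 2476 ng/mL·h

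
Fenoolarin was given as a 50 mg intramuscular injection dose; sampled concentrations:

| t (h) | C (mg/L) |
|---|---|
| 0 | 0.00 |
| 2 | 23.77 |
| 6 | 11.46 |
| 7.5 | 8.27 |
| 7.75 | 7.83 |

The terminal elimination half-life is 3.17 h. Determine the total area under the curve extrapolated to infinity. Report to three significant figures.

AUC = 147 mg/L·h

Trapezoidal AUC_0→7.75:
  [0→2]: (0.00+23.77)/2 × 2 = 23.77
  [2→6]: (23.77+11.46)/2 × 4 = 70.46
  [6→7.5]: (11.46+8.27)/2 × 1.5 = 14.7975
  [7.5→7.75]: (8.27+7.83)/2 × 0.25 = 2.0125
  Sum = 111.04 mg/L·h
k_e = ln2 / t½ = 0.693147 / 3.17 = 0.2187 h^-1
Extrapolated tail: C_last / k_e = 7.83 / 0.2187 = 35.802
AUC_0→∞ = 111.04 + 35.802 = 146.842 mg/L·h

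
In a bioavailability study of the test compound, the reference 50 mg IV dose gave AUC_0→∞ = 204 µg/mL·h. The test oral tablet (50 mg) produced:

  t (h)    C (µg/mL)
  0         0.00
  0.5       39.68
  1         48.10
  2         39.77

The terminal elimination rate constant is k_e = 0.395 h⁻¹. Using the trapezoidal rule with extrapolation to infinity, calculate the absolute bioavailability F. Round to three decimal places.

Trapezoidal AUC_0→2 (oral tablet):
  [0→0.5]: (0.00+39.68)/2 × 0.5 = 9.92
  [0.5→1]: (39.68+48.10)/2 × 0.5 = 21.945
  [1→2]: (48.10+39.77)/2 × 1 = 43.935
  Sum = 75.8 µg/mL·h
Tail: C_last/k_e = 39.77/0.395 = 100.684
AUC_0→∞ (oral tablet) = 75.8 + 100.684 = 176.484 µg/mL·h
F = (AUC_ev/D_ev)/(AUC_iv/D_iv) = (176.484/50)/(204/50) = 3.52968/4.08 = 0.8651

F = 0.865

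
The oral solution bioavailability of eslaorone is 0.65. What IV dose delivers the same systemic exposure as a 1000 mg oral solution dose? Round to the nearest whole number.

Systemic exposure from an extravascular dose = F × D_ev, so the equivalent IV dose is F × D_ev.
D_iv = F × D_ev = 0.65 × 1000 = 650 mg

D_iv = 650 mg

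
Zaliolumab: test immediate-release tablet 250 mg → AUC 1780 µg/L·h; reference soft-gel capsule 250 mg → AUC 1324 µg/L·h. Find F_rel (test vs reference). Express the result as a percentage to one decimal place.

F_rel = (AUC_test/D_test) / (AUC_ref/D_ref)
      = (1780/250) / (1324/250)
      = 7.12 / 5.296 = 1.3444 = 134.44%

F_rel = 134.4%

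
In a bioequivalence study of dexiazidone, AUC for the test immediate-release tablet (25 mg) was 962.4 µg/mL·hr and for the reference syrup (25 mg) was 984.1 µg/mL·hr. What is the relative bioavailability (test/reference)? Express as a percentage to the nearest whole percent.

F_rel = (AUC_test/D_test) / (AUC_ref/D_ref)
      = (962.4/25) / (984.1/25)
      = 38.496 / 39.364 = 0.9779 = 97.79%

F_rel = 98%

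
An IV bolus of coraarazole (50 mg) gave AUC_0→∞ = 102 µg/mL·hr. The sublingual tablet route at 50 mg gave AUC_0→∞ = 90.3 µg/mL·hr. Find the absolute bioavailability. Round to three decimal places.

F = (AUC_ev / D_ev) / (AUC_iv / D_iv)
  = (90.3/50) / (102/50)
  = 1.806 / 2.04 = 0.8853

F = 0.885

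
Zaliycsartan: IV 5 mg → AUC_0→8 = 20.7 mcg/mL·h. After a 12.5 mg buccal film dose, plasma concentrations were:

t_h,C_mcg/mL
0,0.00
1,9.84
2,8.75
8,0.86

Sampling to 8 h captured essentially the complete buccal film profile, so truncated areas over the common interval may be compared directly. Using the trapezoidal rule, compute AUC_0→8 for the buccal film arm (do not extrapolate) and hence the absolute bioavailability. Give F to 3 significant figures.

F = 0.832

Trapezoidal AUC_0→8 (buccal film):
  [0→1]: (0.00+9.84)/2 × 1 = 4.92
  [1→2]: (9.84+8.75)/2 × 1 = 9.295
  [2→8]: (8.75+0.86)/2 × 6 = 28.83
  Sum = 43.045 mcg/mL·h
F = (AUC_ev/D_ev)/(AUC_iv/D_iv) = (43.045/12.5)/(20.7/5) = 3.4436/4.14 = 0.8318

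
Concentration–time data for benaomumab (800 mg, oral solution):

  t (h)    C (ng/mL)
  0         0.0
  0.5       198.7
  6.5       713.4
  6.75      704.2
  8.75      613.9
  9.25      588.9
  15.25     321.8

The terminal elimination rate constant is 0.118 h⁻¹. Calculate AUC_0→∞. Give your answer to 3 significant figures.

AUC = 10000 ng/mL·h

Trapezoidal AUC_0→15.25:
  [0→0.5]: (0.0+198.7)/2 × 0.5 = 49.675
  [0.5→6.5]: (198.7+713.4)/2 × 6 = 2736.3
  [6.5→6.75]: (713.4+704.2)/2 × 0.25 = 177.2
  [6.75→8.75]: (704.2+613.9)/2 × 2 = 1318.1
  [8.75→9.25]: (613.9+588.9)/2 × 0.5 = 300.7
  [9.25→15.25]: (588.9+321.8)/2 × 6 = 2732.1
  Sum = 7314.075 ng/mL·h
Extrapolated tail: C_last / k_e = 321.8 / 0.118 = 2727.119
AUC_0→∞ = 7314.075 + 2727.119 = 10041.194 ng/mL·h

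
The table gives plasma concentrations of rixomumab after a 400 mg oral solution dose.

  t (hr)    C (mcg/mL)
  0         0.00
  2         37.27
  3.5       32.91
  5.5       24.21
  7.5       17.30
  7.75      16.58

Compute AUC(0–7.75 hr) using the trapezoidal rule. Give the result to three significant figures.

AUC = 193 mcg/mL·hr

Trapezoidal AUC_0→7.75:
  [0→2]: (0.00+37.27)/2 × 2 = 37.27
  [2→3.5]: (37.27+32.91)/2 × 1.5 = 52.635
  [3.5→5.5]: (32.91+24.21)/2 × 2 = 57.12
  [5.5→7.5]: (24.21+17.30)/2 × 2 = 41.51
  [7.5→7.75]: (17.30+16.58)/2 × 0.25 = 4.235
  Sum = 192.77 mcg/mL·hr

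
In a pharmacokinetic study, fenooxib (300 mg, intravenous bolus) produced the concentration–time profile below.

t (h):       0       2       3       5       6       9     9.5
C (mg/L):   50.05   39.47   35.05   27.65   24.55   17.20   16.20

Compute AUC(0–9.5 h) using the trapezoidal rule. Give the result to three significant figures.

AUC = 287 mg/L·h

Trapezoidal AUC_0→9.5:
  [0→2]: (50.05+39.47)/2 × 2 = 89.52
  [2→3]: (39.47+35.05)/2 × 1 = 37.26
  [3→5]: (35.05+27.65)/2 × 2 = 62.7
  [5→6]: (27.65+24.55)/2 × 1 = 26.1
  [6→9]: (24.55+17.20)/2 × 3 = 62.625
  [9→9.5]: (17.20+16.20)/2 × 0.5 = 8.35
  Sum = 286.555 mg/L·h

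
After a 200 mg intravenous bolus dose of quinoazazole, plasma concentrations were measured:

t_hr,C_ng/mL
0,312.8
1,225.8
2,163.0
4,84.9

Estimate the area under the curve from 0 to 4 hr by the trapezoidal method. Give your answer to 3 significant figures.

Trapezoidal AUC_0→4:
  [0→1]: (312.8+225.8)/2 × 1 = 269.3
  [1→2]: (225.8+163.0)/2 × 1 = 194.4
  [2→4]: (163.0+84.9)/2 × 2 = 247.9
  Sum = 711.6 ng/mL·hr

AUC = 712 ng/mL·hr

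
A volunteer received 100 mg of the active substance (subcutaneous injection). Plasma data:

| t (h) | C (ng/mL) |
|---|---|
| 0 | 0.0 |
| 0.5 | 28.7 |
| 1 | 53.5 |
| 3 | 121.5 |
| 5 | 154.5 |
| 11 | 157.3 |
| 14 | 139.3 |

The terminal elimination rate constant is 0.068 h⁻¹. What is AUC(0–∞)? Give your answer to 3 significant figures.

Trapezoidal AUC_0→14:
  [0→0.5]: (0.0+28.7)/2 × 0.5 = 7.175
  [0.5→1]: (28.7+53.5)/2 × 0.5 = 20.55
  [1→3]: (53.5+121.5)/2 × 2 = 175.0
  [3→5]: (121.5+154.5)/2 × 2 = 276.0
  [5→11]: (154.5+157.3)/2 × 6 = 935.4
  [11→14]: (157.3+139.3)/2 × 3 = 444.9
  Sum = 1859.025 ng/mL·h
Extrapolated tail: C_last / k_e = 139.3 / 0.068 = 2048.529
AUC_0→∞ = 1859.025 + 2048.529 = 3907.554 ng/mL·h

AUC = 3910 ng/mL·h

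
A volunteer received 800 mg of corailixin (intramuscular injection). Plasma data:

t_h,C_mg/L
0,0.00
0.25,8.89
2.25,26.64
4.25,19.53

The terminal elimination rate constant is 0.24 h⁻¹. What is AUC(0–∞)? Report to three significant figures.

AUC = 164 mg/L·h

Trapezoidal AUC_0→4.25:
  [0→0.25]: (0.00+8.89)/2 × 0.25 = 1.11125
  [0.25→2.25]: (8.89+26.64)/2 × 2 = 35.53
  [2.25→4.25]: (26.64+19.53)/2 × 2 = 46.17
  Sum = 82.81125 mg/L·h
Extrapolated tail: C_last / k_e = 19.53 / 0.24 = 81.375
AUC_0→∞ = 82.81125 + 81.375 = 164.18625 mg/L·h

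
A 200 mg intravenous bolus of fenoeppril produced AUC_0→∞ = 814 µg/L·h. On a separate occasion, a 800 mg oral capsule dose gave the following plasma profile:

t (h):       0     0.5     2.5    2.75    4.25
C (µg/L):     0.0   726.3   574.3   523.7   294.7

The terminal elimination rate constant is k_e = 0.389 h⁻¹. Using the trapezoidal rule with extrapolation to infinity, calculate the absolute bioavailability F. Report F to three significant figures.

Trapezoidal AUC_0→4.25 (oral capsule):
  [0→0.5]: (0.0+726.3)/2 × 0.5 = 181.575
  [0.5→2.5]: (726.3+574.3)/2 × 2 = 1300.6
  [2.5→2.75]: (574.3+523.7)/2 × 0.25 = 137.25
  [2.75→4.25]: (523.7+294.7)/2 × 1.5 = 613.8
  Sum = 2233.225 µg/L·h
Tail: C_last/k_e = 294.7/0.389 = 757.584
AUC_0→∞ (oral capsule) = 2233.225 + 757.584 = 2990.809 µg/L·h
F = (AUC_ev/D_ev)/(AUC_iv/D_iv) = (2990.809/800)/(814/200) = 3.73851/4.07 = 0.9186

F = 0.919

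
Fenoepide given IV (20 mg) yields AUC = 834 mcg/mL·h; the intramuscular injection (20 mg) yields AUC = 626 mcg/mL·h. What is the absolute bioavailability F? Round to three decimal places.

F = (AUC_ev / D_ev) / (AUC_iv / D_iv)
  = (626/20) / (834/20)
  = 31.3 / 41.7 = 0.7506

F = 0.751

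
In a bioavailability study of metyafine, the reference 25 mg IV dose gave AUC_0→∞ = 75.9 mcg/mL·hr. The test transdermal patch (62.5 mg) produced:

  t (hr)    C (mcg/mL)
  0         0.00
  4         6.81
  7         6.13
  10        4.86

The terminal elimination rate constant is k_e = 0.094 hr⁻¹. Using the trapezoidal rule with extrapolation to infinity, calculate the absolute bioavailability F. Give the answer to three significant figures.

Trapezoidal AUC_0→10 (transdermal patch):
  [0→4]: (0.00+6.81)/2 × 4 = 13.62
  [4→7]: (6.81+6.13)/2 × 3 = 19.41
  [7→10]: (6.13+4.86)/2 × 3 = 16.485
  Sum = 49.515 mcg/mL·hr
Tail: C_last/k_e = 4.86/0.094 = 51.702
AUC_0→∞ (transdermal patch) = 49.515 + 51.702 = 101.217 mcg/mL·hr
F = (AUC_ev/D_ev)/(AUC_iv/D_iv) = (101.217/62.5)/(75.9/25) = 1.619472/3.036 = 0.5334

F = 0.533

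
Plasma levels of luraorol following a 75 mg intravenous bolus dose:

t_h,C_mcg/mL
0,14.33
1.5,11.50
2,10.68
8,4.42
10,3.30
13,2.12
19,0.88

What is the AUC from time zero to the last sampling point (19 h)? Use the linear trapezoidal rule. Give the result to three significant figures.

AUC = 95.1 mcg/mL·h

Trapezoidal AUC_0→19:
  [0→1.5]: (14.33+11.50)/2 × 1.5 = 19.3725
  [1.5→2]: (11.50+10.68)/2 × 0.5 = 5.545
  [2→8]: (10.68+4.42)/2 × 6 = 45.3
  [8→10]: (4.42+3.30)/2 × 2 = 7.72
  [10→13]: (3.30+2.12)/2 × 3 = 8.13
  [13→19]: (2.12+0.88)/2 × 6 = 9.0
  Sum = 95.0675 mcg/mL·h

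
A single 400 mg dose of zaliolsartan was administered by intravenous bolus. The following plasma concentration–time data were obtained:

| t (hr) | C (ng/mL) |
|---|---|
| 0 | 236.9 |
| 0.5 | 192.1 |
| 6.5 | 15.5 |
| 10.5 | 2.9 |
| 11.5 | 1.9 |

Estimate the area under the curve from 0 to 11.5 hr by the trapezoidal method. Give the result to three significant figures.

Trapezoidal AUC_0→11.5:
  [0→0.5]: (236.9+192.1)/2 × 0.5 = 107.25
  [0.5→6.5]: (192.1+15.5)/2 × 6 = 622.8
  [6.5→10.5]: (15.5+2.9)/2 × 4 = 36.8
  [10.5→11.5]: (2.9+1.9)/2 × 1 = 2.4
  Sum = 769.25 ng/mL·hr

AUC = 769 ng/mL·hr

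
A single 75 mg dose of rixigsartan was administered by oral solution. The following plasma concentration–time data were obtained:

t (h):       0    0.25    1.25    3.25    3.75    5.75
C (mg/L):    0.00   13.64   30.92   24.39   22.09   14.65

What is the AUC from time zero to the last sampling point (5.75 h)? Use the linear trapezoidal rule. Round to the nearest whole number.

Trapezoidal AUC_0→5.75:
  [0→0.25]: (0.00+13.64)/2 × 0.25 = 1.705
  [0.25→1.25]: (13.64+30.92)/2 × 1 = 22.28
  [1.25→3.25]: (30.92+24.39)/2 × 2 = 55.31
  [3.25→3.75]: (24.39+22.09)/2 × 0.5 = 11.62
  [3.75→5.75]: (22.09+14.65)/2 × 2 = 36.74
  Sum = 127.655 mg/L·h

AUC = 128 mg/L·h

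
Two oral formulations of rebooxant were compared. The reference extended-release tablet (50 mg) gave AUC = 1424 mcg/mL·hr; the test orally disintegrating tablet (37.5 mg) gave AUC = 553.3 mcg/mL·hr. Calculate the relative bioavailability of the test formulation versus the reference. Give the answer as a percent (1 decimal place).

F_rel = (AUC_test/D_test) / (AUC_ref/D_ref)
      = (553.3/37.5) / (1424/50)
      = 14.7547 / 28.48 = 0.5181 = 51.81%

F_rel = 51.8%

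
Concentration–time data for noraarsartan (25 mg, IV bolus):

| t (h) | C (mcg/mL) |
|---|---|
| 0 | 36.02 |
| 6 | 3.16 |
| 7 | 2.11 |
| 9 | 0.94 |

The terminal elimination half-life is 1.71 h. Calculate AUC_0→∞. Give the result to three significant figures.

Trapezoidal AUC_0→9:
  [0→6]: (36.02+3.16)/2 × 6 = 117.54
  [6→7]: (3.16+2.11)/2 × 1 = 2.635
  [7→9]: (2.11+0.94)/2 × 2 = 3.05
  Sum = 123.225 mcg/mL·h
k_e = ln2 / t½ = 0.693147 / 1.71 = 0.4053 h^-1
Extrapolated tail: C_last / k_e = 0.94 / 0.4053 = 2.319
AUC_0→∞ = 123.225 + 2.319 = 125.544 mcg/mL·h

AUC = 126 mcg/mL·h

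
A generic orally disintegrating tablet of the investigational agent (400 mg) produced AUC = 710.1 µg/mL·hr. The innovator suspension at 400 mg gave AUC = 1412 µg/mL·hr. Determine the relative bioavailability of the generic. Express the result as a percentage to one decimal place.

F_rel = (AUC_test/D_test) / (AUC_ref/D_ref)
      = (710.1/400) / (1412/400)
      = 1.77525 / 3.53 = 0.5029 = 50.29%

F_rel = 50.3%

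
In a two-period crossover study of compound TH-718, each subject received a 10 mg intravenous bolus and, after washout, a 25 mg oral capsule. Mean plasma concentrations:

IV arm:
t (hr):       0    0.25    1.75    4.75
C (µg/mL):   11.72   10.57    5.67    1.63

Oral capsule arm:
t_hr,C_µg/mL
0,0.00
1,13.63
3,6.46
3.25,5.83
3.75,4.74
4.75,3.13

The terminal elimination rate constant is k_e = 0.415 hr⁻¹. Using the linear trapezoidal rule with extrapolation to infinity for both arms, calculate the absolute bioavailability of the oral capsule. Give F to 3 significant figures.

F = 0.570

Trapezoidal AUC_0→4.75 (IV):
  [0→0.25]: (11.72+10.57)/2 × 0.25 = 2.78625
  [0.25→1.75]: (10.57+5.67)/2 × 1.5 = 12.18
  [1.75→4.75]: (5.67+1.63)/2 × 3 = 10.95
  Sum = 25.91625 µg/mL·hr
IV tail: 1.63/0.415 = 3.928; AUC_iv,0→∞ = 25.91625 + 3.928 = 29.84425 µg/mL·hr
Trapezoidal AUC_0→4.75 (oral capsule):
  [0→1]: (0.00+13.63)/2 × 1 = 6.815
  [1→3]: (13.63+6.46)/2 × 2 = 20.09
  [3→3.25]: (6.46+5.83)/2 × 0.25 = 1.53625
  [3.25→3.75]: (5.83+4.74)/2 × 0.5 = 2.6425
  [3.75→4.75]: (4.74+3.13)/2 × 1 = 3.935
  Sum = 35.01875 µg/mL·hr
oral capsule tail: 3.13/0.415 = 7.542; AUC_ev,0→∞ = 35.01875 + 7.542 = 42.56075 µg/mL·hr
F = (AUC_ev/D_ev)/(AUC_iv/D_iv) = (42.56075/25)/(29.84425/10) = 1.70243/2.984425 = 0.5704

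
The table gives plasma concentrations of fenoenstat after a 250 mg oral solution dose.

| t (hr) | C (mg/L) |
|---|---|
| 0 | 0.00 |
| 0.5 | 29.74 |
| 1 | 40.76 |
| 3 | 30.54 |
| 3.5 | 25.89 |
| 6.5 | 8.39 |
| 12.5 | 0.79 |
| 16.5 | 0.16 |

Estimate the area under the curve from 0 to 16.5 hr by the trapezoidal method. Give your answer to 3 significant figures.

Trapezoidal AUC_0→16.5:
  [0→0.5]: (0.00+29.74)/2 × 0.5 = 7.435
  [0.5→1]: (29.74+40.76)/2 × 0.5 = 17.625
  [1→3]: (40.76+30.54)/2 × 2 = 71.3
  [3→3.5]: (30.54+25.89)/2 × 0.5 = 14.1075
  [3.5→6.5]: (25.89+8.39)/2 × 3 = 51.42
  [6.5→12.5]: (8.39+0.79)/2 × 6 = 27.54
  [12.5→16.5]: (0.79+0.16)/2 × 4 = 1.9
  Sum = 191.3275 mg/L·hr

AUC = 191 mg/L·hr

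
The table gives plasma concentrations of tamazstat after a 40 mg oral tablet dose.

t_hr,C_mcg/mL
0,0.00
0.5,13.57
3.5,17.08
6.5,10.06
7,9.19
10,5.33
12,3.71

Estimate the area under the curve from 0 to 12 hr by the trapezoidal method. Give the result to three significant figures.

Trapezoidal AUC_0→12:
  [0→0.5]: (0.00+13.57)/2 × 0.5 = 3.3925
  [0.5→3.5]: (13.57+17.08)/2 × 3 = 45.975
  [3.5→6.5]: (17.08+10.06)/2 × 3 = 40.71
  [6.5→7]: (10.06+9.19)/2 × 0.5 = 4.8125
  [7→10]: (9.19+5.33)/2 × 3 = 21.78
  [10→12]: (5.33+3.71)/2 × 2 = 9.04
  Sum = 125.71 mcg/mL·hr

AUC = 126 mcg/mL·hr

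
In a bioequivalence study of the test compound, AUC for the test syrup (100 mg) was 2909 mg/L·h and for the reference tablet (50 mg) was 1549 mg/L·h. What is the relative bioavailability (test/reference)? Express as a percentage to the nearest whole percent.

F_rel = 94%

F_rel = (AUC_test/D_test) / (AUC_ref/D_ref)
      = (2909/100) / (1549/50)
      = 29.09 / 30.98 = 0.9390 = 93.90%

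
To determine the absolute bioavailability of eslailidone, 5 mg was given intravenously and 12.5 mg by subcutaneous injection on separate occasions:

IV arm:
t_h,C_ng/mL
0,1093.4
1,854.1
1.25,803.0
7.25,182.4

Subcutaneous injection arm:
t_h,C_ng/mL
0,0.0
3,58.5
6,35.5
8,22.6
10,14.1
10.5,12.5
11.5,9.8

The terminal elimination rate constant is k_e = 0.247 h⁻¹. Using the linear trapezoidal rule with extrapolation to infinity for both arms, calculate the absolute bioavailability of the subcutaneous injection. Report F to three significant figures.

F = 0.0313

Trapezoidal AUC_0→7.25 (IV):
  [0→1]: (1093.4+854.1)/2 × 1 = 973.75
  [1→1.25]: (854.1+803.0)/2 × 0.25 = 207.1375
  [1.25→7.25]: (803.0+182.4)/2 × 6 = 2956.2
  Sum = 4137.0875 ng/mL·h
IV tail: 182.4/0.247 = 738.462; AUC_iv,0→∞ = 4137.0875 + 738.462 = 4875.5495 ng/mL·h
Trapezoidal AUC_0→11.5 (subcutaneous injection):
  [0→3]: (0.0+58.5)/2 × 3 = 87.75
  [3→6]: (58.5+35.5)/2 × 3 = 141.0
  [6→8]: (35.5+22.6)/2 × 2 = 58.1
  [8→10]: (22.6+14.1)/2 × 2 = 36.7
  [10→10.5]: (14.1+12.5)/2 × 0.5 = 6.65
  [10.5→11.5]: (12.5+9.8)/2 × 1 = 11.15
  Sum = 341.35 ng/mL·h
subcutaneous injection tail: 9.8/0.247 = 39.676; AUC_ev,0→∞ = 341.35 + 39.676 = 381.026 ng/mL·h
F = (AUC_ev/D_ev)/(AUC_iv/D_iv) = (381.026/12.5)/(4875.5495/5) = 30.48208/975.1099 = 0.0313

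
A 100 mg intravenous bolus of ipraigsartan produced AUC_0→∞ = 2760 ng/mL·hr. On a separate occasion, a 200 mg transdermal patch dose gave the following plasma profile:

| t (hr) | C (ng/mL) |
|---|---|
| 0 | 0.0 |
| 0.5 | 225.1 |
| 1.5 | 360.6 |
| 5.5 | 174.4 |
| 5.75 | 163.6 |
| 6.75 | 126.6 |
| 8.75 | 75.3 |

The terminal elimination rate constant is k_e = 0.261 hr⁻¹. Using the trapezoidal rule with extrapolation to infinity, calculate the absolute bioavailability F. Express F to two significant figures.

F = 0.38

Trapezoidal AUC_0→8.75 (transdermal patch):
  [0→0.5]: (0.0+225.1)/2 × 0.5 = 56.275
  [0.5→1.5]: (225.1+360.6)/2 × 1 = 292.85
  [1.5→5.5]: (360.6+174.4)/2 × 4 = 1070.0
  [5.5→5.75]: (174.4+163.6)/2 × 0.25 = 42.25
  [5.75→6.75]: (163.6+126.6)/2 × 1 = 145.1
  [6.75→8.75]: (126.6+75.3)/2 × 2 = 201.9
  Sum = 1808.375 ng/mL·hr
Tail: C_last/k_e = 75.3/0.261 = 288.506
AUC_0→∞ (transdermal patch) = 1808.375 + 288.506 = 2096.881 ng/mL·hr
F = (AUC_ev/D_ev)/(AUC_iv/D_iv) = (2096.881/200)/(2760/100) = 10.484405/27.6 = 0.3799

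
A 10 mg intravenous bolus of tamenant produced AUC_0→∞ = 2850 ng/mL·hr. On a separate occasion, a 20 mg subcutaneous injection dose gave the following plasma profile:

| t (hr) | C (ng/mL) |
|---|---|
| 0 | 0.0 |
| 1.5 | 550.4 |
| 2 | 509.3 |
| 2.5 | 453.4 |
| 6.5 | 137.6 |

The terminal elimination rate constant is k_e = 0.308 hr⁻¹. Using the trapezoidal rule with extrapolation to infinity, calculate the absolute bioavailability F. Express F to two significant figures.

F = 0.45

Trapezoidal AUC_0→6.5 (subcutaneous injection):
  [0→1.5]: (0.0+550.4)/2 × 1.5 = 412.8
  [1.5→2]: (550.4+509.3)/2 × 0.5 = 264.925
  [2→2.5]: (509.3+453.4)/2 × 0.5 = 240.675
  [2.5→6.5]: (453.4+137.6)/2 × 4 = 1182.0
  Sum = 2100.4 ng/mL·hr
Tail: C_last/k_e = 137.6/0.308 = 446.753
AUC_0→∞ (subcutaneous injection) = 2100.4 + 446.753 = 2547.153 ng/mL·hr
F = (AUC_ev/D_ev)/(AUC_iv/D_iv) = (2547.153/20)/(2850/10) = 127.35765/285 = 0.4469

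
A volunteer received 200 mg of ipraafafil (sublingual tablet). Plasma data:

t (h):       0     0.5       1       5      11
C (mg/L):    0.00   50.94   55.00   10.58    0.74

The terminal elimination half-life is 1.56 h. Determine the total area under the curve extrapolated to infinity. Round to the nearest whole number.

Trapezoidal AUC_0→11:
  [0→0.5]: (0.00+50.94)/2 × 0.5 = 12.735
  [0.5→1]: (50.94+55.00)/2 × 0.5 = 26.485
  [1→5]: (55.00+10.58)/2 × 4 = 131.16
  [5→11]: (10.58+0.74)/2 × 6 = 33.96
  Sum = 204.34 mg/L·h
k_e = ln2 / t½ = 0.693147 / 1.56 = 0.4443 h^-1
Extrapolated tail: C_last / k_e = 0.74 / 0.4443 = 1.666
AUC_0→∞ = 204.34 + 1.666 = 206.006 mg/L·h

AUC = 206 mg/L·h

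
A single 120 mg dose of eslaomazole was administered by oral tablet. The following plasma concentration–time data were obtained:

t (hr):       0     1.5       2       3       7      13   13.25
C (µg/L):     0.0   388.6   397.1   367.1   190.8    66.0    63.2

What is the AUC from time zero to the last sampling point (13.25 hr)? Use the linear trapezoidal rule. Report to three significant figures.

AUC = 2770 µg/L·hr

Trapezoidal AUC_0→13.25:
  [0→1.5]: (0.0+388.6)/2 × 1.5 = 291.45
  [1.5→2]: (388.6+397.1)/2 × 0.5 = 196.425
  [2→3]: (397.1+367.1)/2 × 1 = 382.1
  [3→7]: (367.1+190.8)/2 × 4 = 1115.8
  [7→13]: (190.8+66.0)/2 × 6 = 770.4
  [13→13.25]: (66.0+63.2)/2 × 0.25 = 16.15
  Sum = 2772.325 µg/L·hr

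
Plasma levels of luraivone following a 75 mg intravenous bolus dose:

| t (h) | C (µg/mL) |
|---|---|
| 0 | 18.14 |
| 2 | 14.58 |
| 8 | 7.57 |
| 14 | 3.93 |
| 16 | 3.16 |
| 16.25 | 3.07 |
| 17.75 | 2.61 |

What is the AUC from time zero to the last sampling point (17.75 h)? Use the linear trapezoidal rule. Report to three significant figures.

AUC = 146 µg/mL·h

Trapezoidal AUC_0→17.75:
  [0→2]: (18.14+14.58)/2 × 2 = 32.72
  [2→8]: (14.58+7.57)/2 × 6 = 66.45
  [8→14]: (7.57+3.93)/2 × 6 = 34.5
  [14→16]: (3.93+3.16)/2 × 2 = 7.09
  [16→16.25]: (3.16+3.07)/2 × 0.25 = 0.77875
  [16.25→17.75]: (3.07+2.61)/2 × 1.5 = 4.26
  Sum = 145.79875 µg/mL·h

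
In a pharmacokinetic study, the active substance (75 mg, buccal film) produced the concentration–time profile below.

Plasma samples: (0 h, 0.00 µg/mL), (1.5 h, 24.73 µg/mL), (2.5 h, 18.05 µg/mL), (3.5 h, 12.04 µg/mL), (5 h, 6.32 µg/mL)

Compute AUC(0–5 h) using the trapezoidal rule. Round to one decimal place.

Trapezoidal AUC_0→5:
  [0→1.5]: (0.00+24.73)/2 × 1.5 = 18.5475
  [1.5→2.5]: (24.73+18.05)/2 × 1 = 21.39
  [2.5→3.5]: (18.05+12.04)/2 × 1 = 15.045
  [3.5→5]: (12.04+6.32)/2 × 1.5 = 13.77
  Sum = 68.7525 µg/mL·h

AUC = 68.8 µg/mL·h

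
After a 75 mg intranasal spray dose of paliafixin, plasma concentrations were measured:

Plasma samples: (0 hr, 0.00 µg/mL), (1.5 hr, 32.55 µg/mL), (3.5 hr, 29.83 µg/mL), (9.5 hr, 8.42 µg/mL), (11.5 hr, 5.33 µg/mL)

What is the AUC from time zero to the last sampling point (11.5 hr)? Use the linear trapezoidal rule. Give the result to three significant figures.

AUC = 215 µg/mL·hr

Trapezoidal AUC_0→11.5:
  [0→1.5]: (0.00+32.55)/2 × 1.5 = 24.4125
  [1.5→3.5]: (32.55+29.83)/2 × 2 = 62.38
  [3.5→9.5]: (29.83+8.42)/2 × 6 = 114.75
  [9.5→11.5]: (8.42+5.33)/2 × 2 = 13.75
  Sum = 215.2925 µg/mL·hr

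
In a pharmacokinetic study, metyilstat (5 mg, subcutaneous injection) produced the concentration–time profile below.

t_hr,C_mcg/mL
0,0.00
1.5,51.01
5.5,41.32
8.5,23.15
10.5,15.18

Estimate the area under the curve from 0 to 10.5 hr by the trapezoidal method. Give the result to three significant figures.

AUC = 358 mcg/mL·hr

Trapezoidal AUC_0→10.5:
  [0→1.5]: (0.00+51.01)/2 × 1.5 = 38.2575
  [1.5→5.5]: (51.01+41.32)/2 × 4 = 184.66
  [5.5→8.5]: (41.32+23.15)/2 × 3 = 96.705
  [8.5→10.5]: (23.15+15.18)/2 × 2 = 38.33
  Sum = 357.9525 mcg/mL·hr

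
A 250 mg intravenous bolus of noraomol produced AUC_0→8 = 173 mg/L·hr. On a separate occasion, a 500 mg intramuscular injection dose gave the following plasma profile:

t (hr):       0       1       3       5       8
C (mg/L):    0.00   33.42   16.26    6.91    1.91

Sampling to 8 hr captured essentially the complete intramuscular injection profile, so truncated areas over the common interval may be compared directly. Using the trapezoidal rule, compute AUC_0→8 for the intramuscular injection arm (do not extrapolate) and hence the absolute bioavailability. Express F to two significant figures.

F = 0.30

Trapezoidal AUC_0→8 (intramuscular injection):
  [0→1]: (0.00+33.42)/2 × 1 = 16.71
  [1→3]: (33.42+16.26)/2 × 2 = 49.68
  [3→5]: (16.26+6.91)/2 × 2 = 23.17
  [5→8]: (6.91+1.91)/2 × 3 = 13.23
  Sum = 102.79 mg/L·hr
F = (AUC_ev/D_ev)/(AUC_iv/D_iv) = (102.79/500)/(173/250) = 0.20558/0.692 = 0.2971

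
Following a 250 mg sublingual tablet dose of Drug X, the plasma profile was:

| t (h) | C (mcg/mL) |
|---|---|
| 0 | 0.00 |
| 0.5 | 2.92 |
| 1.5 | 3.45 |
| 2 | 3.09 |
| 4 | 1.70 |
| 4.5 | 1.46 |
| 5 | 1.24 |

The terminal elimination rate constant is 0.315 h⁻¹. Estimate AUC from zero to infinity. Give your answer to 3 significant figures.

AUC = 15.7 mcg/mL·h

Trapezoidal AUC_0→5:
  [0→0.5]: (0.00+2.92)/2 × 0.5 = 0.73
  [0.5→1.5]: (2.92+3.45)/2 × 1 = 3.185
  [1.5→2]: (3.45+3.09)/2 × 0.5 = 1.635
  [2→4]: (3.09+1.70)/2 × 2 = 4.79
  [4→4.5]: (1.70+1.46)/2 × 0.5 = 0.79
  [4.5→5]: (1.46+1.24)/2 × 0.5 = 0.675
  Sum = 11.805 mcg/mL·h
Extrapolated tail: C_last / k_e = 1.24 / 0.315 = 3.937
AUC_0→∞ = 11.805 + 3.937 = 15.742 mcg/mL·h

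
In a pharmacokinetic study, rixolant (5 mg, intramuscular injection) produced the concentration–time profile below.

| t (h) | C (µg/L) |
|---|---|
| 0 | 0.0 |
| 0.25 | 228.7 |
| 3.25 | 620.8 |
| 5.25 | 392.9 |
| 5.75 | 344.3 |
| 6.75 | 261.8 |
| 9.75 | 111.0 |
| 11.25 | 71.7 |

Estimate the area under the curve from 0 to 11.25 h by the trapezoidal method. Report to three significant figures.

Trapezoidal AUC_0→11.25:
  [0→0.25]: (0.0+228.7)/2 × 0.25 = 28.5875
  [0.25→3.25]: (228.7+620.8)/2 × 3 = 1274.25
  [3.25→5.25]: (620.8+392.9)/2 × 2 = 1013.7
  [5.25→5.75]: (392.9+344.3)/2 × 0.5 = 184.3
  [5.75→6.75]: (344.3+261.8)/2 × 1 = 303.05
  [6.75→9.75]: (261.8+111.0)/2 × 3 = 559.2
  [9.75→11.25]: (111.0+71.7)/2 × 1.5 = 137.025
  Sum = 3500.1125 µg/L·h

AUC = 3500 µg/L·h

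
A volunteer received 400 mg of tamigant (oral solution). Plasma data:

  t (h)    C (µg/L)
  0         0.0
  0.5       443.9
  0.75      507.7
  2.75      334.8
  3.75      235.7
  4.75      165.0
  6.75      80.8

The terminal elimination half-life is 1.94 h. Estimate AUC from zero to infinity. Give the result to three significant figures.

AUC = 2030 µg/L·h

Trapezoidal AUC_0→6.75:
  [0→0.5]: (0.0+443.9)/2 × 0.5 = 110.975
  [0.5→0.75]: (443.9+507.7)/2 × 0.25 = 118.95
  [0.75→2.75]: (507.7+334.8)/2 × 2 = 842.5
  [2.75→3.75]: (334.8+235.7)/2 × 1 = 285.25
  [3.75→4.75]: (235.7+165.0)/2 × 1 = 200.35
  [4.75→6.75]: (165.0+80.8)/2 × 2 = 245.8
  Sum = 1803.825 µg/L·h
k_e = ln2 / t½ = 0.693147 / 1.94 = 0.3573 h^-1
Extrapolated tail: C_last / k_e = 80.8 / 0.3573 = 226.140
AUC_0→∞ = 1803.825 + 226.140 = 2029.965 µg/L·h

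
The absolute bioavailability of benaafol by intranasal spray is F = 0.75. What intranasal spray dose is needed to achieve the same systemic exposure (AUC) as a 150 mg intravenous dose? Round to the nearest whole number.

For equal systemic exposure: F × D_ev = D_iv
D_ev = D_iv / F = 150 / 0.75 = 200 mg

D_intranasal = 200 mg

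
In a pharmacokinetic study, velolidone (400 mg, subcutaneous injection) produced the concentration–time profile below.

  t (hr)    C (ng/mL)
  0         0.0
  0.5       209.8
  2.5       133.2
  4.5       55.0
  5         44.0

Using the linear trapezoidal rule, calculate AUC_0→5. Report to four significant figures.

AUC = 608.4 ng/mL·hr

Trapezoidal AUC_0→5:
  [0→0.5]: (0.0+209.8)/2 × 0.5 = 52.45
  [0.5→2.5]: (209.8+133.2)/2 × 2 = 343.0
  [2.5→4.5]: (133.2+55.0)/2 × 2 = 188.2
  [4.5→5]: (55.0+44.0)/2 × 0.5 = 24.75
  Sum = 608.4 ng/mL·hr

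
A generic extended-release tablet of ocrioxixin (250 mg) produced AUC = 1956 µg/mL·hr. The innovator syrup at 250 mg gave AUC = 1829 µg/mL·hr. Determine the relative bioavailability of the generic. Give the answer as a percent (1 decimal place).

F_rel = 106.9%

F_rel = (AUC_test/D_test) / (AUC_ref/D_ref)
      = (1956/250) / (1829/250)
      = 7.824 / 7.316 = 1.0694 = 106.94%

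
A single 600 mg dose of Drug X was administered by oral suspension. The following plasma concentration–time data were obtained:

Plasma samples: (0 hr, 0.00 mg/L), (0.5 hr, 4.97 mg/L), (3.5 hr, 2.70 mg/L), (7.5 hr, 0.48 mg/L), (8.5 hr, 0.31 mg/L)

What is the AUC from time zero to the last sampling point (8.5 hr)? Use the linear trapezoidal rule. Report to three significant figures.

Trapezoidal AUC_0→8.5:
  [0→0.5]: (0.00+4.97)/2 × 0.5 = 1.2425
  [0.5→3.5]: (4.97+2.70)/2 × 3 = 11.505
  [3.5→7.5]: (2.70+0.48)/2 × 4 = 6.36
  [7.5→8.5]: (0.48+0.31)/2 × 1 = 0.395
  Sum = 19.5025 mg/L·hr

AUC = 19.5 mg/L·hr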